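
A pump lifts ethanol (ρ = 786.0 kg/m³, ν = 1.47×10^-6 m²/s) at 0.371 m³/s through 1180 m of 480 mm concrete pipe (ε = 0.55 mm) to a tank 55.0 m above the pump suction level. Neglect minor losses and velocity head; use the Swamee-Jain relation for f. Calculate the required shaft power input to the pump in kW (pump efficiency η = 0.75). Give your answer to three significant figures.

P_shaft ≈ 252 kW

V = 4Q/(πD²) = 2.050 m/s; Re = 6.69×10^5; ε/D = 0.00115; f = 0.02082
h_f = f(L/D)V²/2g = 10.96 m
Total head H = z + h_f = 55.0 + 10.96 = 65.96 m
P_hyd = ρgQH = 786.0·9.81·0.371·65.96 = 188.7 kW
P_shaft = P_hyd/η = 188.7/0.75 = 251.6 kW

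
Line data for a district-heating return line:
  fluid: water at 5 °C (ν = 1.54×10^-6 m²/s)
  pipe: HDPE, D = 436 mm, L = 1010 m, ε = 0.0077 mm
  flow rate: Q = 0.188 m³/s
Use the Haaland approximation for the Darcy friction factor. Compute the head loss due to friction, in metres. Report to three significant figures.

h_f ≈ 2.63 m

V = 4Q/(πD²) = 4·0.188/(π·0.436²) = 1.259 m/s
Re = VD/ν = 1.259·0.436/1.54×10^-6 = 3.57×10^5 → turbulent
ε/D = 0.0077/436 = 1.77×10^-5
Haaland: f = 0.01405
h_f = f(L/D)V²/(2g) = 0.01405·(1010/0.436)·1.259²/(2·9.81) = 2.631 m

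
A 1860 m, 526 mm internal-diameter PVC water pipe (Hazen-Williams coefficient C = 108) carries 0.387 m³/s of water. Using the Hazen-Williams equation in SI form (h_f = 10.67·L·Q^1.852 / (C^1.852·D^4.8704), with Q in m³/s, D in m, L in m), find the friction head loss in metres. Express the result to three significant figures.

h_f ≈ 13.4 m

h_f = 10.67·1860·0.387^1.852 / (108^1.852·0.526^4.8704) = 13.40 m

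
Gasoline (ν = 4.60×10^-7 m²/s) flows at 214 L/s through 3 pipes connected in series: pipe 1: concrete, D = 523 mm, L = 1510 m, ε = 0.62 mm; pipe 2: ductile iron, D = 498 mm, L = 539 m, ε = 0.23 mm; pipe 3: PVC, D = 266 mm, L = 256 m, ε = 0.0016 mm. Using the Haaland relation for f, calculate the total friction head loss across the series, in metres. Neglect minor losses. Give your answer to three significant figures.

H ≈ 11.7 m

Pipe 1: V = 0.9961 m/s, Re = 1.13×10^6, ε/D = 0.00119, f = 0.02072, h_1 = f(L/D)V²/2g = 3.026 m
Pipe 2: V = 1.099 m/s, Re = 1.19×10^6, ε/D = 4.62×10^-4, f = 0.01683, h_2 = f(L/D)V²/2g = 1.121 m
Pipe 3: V = 3.851 m/s, Re = 2.23×10^6, ε/D = 6.02×10^-6, f = 0.01036, h_3 = f(L/D)V²/2g = 7.533 m
Series → Q common, losses add: H = Σh = 11.68 m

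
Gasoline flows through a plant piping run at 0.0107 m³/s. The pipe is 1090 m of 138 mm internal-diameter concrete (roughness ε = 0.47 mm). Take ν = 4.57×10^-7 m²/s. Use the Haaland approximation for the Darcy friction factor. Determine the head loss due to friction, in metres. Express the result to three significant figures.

V = 4Q/(πD²) = 4·0.0107/(π·0.138²) = 0.7154 m/s
Re = VD/ν = 0.7154·0.138/4.57×10^-7 = 2.16×10^5 → turbulent
ε/D = 0.47/138 = 0.00341
Haaland: f = 0.02769
h_f = f(L/D)V²/(2g) = 0.02769·(1090/0.138)·0.7154²/(2·9.81) = 5.705 m

h_f ≈ 5.70 m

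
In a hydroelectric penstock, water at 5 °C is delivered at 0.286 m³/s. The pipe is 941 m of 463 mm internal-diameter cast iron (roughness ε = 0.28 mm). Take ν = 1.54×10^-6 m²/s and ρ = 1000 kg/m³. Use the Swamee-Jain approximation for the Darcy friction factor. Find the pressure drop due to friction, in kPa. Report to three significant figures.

V = 4Q/(πD²) = 4·0.286/(π·0.463²) = 1.699 m/s
Re = VD/ν = 1.699·0.463/1.54×10^-6 = 5.11×10^5 → turbulent
ε/D = 0.28/463 = 6.05×10^-4
Swamee-Jain: f = 0.01838
h_f = f(L/D)V²/(2g) = 0.01838·(941/0.463)·1.699²/(2·9.81) = 5.495 m
Δp = ρg·h_f = 1000·9.81·5.495 = 53.91 kPa

Δp ≈ 53.9 kPa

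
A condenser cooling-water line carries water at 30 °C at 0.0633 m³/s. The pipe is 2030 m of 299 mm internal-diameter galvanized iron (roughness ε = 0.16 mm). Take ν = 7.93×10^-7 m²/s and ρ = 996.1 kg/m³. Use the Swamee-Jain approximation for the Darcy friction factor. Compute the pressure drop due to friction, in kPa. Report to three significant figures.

V = 4Q/(πD²) = 4·0.0633/(π·0.299²) = 0.9015 m/s
Re = VD/ν = 0.9015·0.299/7.93×10^-7 = 3.40×10^5 → turbulent
ε/D = 0.16/299 = 5.35×10^-4
Swamee-Jain: f = 0.01838
h_f = f(L/D)V²/(2g) = 0.01838·(2030/0.299)·0.9015²/(2·9.81) = 5.168 m
Δp = ρg·h_f = 996.1·9.81·5.168 = 50.50 kPa

Δp ≈ 50.5 kPa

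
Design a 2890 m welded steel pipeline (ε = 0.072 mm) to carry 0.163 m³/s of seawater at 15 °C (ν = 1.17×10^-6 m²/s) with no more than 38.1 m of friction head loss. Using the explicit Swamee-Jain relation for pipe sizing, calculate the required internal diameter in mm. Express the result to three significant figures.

D ≈ 308 mm

Swamee-Jain (Type III): D = 0.66·[ε^1.25·(LQ²/(gh_f))^4.75 + ν·Q^9.4·(L/(gh_f))^5.2]^0.04
LQ²/(gh_f) = 0.2054; L/(gh_f) = 7.732
Term 1 = ε^1.25·(…)^4.75 = 3.60×10^-9; Term 2 = ν·Q^9.4·(…)^5.2 = 1.91×10^-9
D = 0.66·(3.60×10^-9 + 1.91×10^-9)^0.04 = 0.3085 m = 308 mm
Check: V = 2.18 m/s, Re = 5.75×10^5, f = 0.01565, h_f = 35.5 m ≈ 38.1 m ✓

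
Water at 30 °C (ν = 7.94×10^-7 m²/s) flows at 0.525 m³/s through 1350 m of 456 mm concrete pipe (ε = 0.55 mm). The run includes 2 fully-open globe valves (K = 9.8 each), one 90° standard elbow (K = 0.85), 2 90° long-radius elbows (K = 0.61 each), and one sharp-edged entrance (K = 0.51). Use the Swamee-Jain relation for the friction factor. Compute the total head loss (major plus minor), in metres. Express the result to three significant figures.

H_L ≈ 44.1 m

V = 4Q/(πD²) = 3.215 m/s; V²/2g = 0.5267 m
Re = 1.85×10^6, ε/D = 0.00121 → f = 0.02077 (Swamee-Jain)
Major: h_f = f(L/D)·V²/2g = 0.02077·2961·0.5267 = 32.38 m
Minor: ΣK = 22.2; h_m = ΣK·V²/2g = 11.68 m
Total H_L = 32.38 + 11.68 = 44.07 m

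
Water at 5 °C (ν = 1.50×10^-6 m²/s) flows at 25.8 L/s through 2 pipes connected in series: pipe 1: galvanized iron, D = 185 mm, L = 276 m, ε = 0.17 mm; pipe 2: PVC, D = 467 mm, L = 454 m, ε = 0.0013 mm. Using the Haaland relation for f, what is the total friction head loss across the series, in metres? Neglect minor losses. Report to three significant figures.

Pipe 1: V = 0.9598 m/s, Re = 1.18×10^5, ε/D = 9.19×10^-4, f = 0.02136, h_1 = f(L/D)V²/2g = 1.496 m
Pipe 2: V = 0.1506 m/s, Re = 4.69×10^4, ε/D = 2.78×10^-6, f = 0.02102, h_2 = f(L/D)V²/2g = 0.02363 m
Series → Q common, losses add: H = Σh = 1.520 m

H ≈ 1.52 m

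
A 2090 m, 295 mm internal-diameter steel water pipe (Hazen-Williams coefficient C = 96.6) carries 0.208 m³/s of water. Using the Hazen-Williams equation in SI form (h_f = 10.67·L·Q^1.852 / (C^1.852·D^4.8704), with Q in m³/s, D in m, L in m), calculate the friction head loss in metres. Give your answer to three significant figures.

h_f = 10.67·2090·0.208^1.852 / (96.6^1.852·0.295^4.8704) = 98.03 m

h_f ≈ 98.0 m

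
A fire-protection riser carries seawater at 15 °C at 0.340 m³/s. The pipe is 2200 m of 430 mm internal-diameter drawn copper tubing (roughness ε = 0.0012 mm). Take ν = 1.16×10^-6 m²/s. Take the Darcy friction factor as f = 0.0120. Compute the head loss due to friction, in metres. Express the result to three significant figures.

V = 4Q/(πD²) = 4·0.340/(π·0.430²) = 2.341 m/s
h_f = f(L/D)V²/(2g) = 0.01200·(2200/0.430)·2.341²/(2·9.81) = 17.15 m

h_f ≈ 17.2 m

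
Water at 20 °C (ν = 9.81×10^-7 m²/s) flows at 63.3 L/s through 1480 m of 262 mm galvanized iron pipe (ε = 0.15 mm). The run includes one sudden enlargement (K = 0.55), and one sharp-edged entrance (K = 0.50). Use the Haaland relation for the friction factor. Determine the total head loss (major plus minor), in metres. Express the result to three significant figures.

H_L ≈ 7.39 m

V = 4Q/(πD²) = 1.174 m/s; V²/2g = 0.07026 m
Re = 3.14×10^5, ε/D = 5.73×10^-4 → f = 0.01843 (Haaland)
Major: h_f = f(L/D)·V²/2g = 0.01843·5649·0.07026 = 7.317 m
Minor: ΣK = 1.05; h_m = ΣK·V²/2g = 0.07378 m
Total H_L = 7.317 + 0.07378 = 7.390 m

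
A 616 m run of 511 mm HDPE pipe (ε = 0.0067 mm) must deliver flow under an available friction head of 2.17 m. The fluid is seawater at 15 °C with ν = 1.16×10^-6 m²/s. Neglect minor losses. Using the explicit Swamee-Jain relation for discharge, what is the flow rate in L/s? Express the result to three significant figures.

Swamee-Jain (Type II): Q = -0.965·√(gD⁵h_f/L)·ln[ε/(3.7D) + √(3.17ν²L/(gD³h_f))]
√(gD⁵h_f/L) = √(9.81·0.511⁵·2.17/616) = 0.03470
ε/(3.7D) = 3.54×10^-6; √(3.17ν²L/(gD³h_f)) = 3.04×10^-5
Q = -0.965·0.03470·ln(3.396×10^-5) = 0.3446 m³/s
Check: V = 1.68 m/s, Re = 7.40×10^5, f = 0.01248, h_f = 2.17 m ≈ 2.17 m ✓

Q ≈ 345 L/s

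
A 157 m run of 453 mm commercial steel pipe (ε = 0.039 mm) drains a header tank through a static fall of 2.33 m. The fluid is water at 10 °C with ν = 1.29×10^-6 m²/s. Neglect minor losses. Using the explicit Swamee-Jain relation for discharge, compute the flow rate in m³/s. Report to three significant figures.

Q ≈ 0.511 m³/s

Swamee-Jain (Type II): Q = -0.965·√(gD⁵h_f/L)·ln[ε/(3.7D) + √(3.17ν²L/(gD³h_f))]
√(gD⁵h_f/L) = √(9.81·0.453⁵·2.33/157) = 0.05270
ε/(3.7D) = 2.33×10^-5; √(3.17ν²L/(gD³h_f)) = 1.97×10^-5
Q = -0.965·0.05270·ln(4.301×10^-5) = 0.5113 m³/s
Check: V = 3.17 m/s, Re = 1.11×10^6, f = 0.01317, h_f = 2.34 m ≈ 2.33 m ✓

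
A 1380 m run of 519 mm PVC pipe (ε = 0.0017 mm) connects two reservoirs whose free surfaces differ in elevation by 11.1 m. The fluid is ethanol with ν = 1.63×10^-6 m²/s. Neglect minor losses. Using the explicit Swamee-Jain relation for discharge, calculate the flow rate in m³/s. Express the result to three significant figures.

Swamee-Jain (Type II): Q = -0.965·√(gD⁵h_f/L)·ln[ε/(3.7D) + √(3.17ν²L/(gD³h_f))]
√(gD⁵h_f/L) = √(9.81·0.519⁵·11.1/1380) = 0.05451
ε/(3.7D) = 8.85×10^-7; √(3.17ν²L/(gD³h_f)) = 2.76×10^-5
Q = -0.965·0.05451·ln(2.852×10^-5) = 0.5505 m³/s
Check: V = 2.60 m/s, Re = 8.29×10^5, f = 0.01206, h_f = 11.1 m ≈ 11.1 m ✓

Q ≈ 0.550 m³/s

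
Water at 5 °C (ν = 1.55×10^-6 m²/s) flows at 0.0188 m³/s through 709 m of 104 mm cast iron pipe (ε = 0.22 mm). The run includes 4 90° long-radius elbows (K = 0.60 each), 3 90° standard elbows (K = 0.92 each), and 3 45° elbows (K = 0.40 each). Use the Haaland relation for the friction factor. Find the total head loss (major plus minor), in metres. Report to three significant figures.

V = 4Q/(πD²) = 2.213 m/s; V²/2g = 0.2496 m
Re = 1.48×10^5, ε/D = 0.00212 → f = 0.02483 (Haaland)
Major: h_f = f(L/D)·V²/2g = 0.02483·6817·0.2496 = 42.25 m
Minor: ΣK = 6.36; h_m = ΣK·V²/2g = 1.588 m
Total H_L = 42.25 + 1.588 = 43.84 m

H_L ≈ 43.8 m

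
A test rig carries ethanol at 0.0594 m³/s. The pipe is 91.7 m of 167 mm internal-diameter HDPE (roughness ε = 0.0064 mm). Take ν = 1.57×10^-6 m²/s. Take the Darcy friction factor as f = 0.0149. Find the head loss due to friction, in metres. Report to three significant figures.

h_f ≈ 3.07 m

V = 4Q/(πD²) = 4·0.0594/(π·0.167²) = 2.712 m/s
h_f = f(L/D)V²/(2g) = 0.01490·(91.7/0.167)·2.712²/(2·9.81) = 3.067 m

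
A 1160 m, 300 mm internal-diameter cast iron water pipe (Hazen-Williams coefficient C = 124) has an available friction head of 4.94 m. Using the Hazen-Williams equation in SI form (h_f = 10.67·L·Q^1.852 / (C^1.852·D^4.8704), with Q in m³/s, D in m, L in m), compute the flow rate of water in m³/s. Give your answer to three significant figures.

Rearranging: Q = [h_f·C^1.852·D^4.8704 / (10.67·L)]^(1/1.852)
Q = [4.94·124^1.852·0.300^4.8704 / (10.67·1160)]^0.540 = 0.07640 m³/s

Q ≈ 0.0764 m³/s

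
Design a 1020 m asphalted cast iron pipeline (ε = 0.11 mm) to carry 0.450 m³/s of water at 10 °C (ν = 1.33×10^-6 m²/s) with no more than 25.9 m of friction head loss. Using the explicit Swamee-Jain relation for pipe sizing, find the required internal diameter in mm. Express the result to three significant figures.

Swamee-Jain (Type III): D = 0.66·[ε^1.25·(LQ²/(gh_f))^4.75 + ν·Q^9.4·(L/(gh_f))^5.2]^0.04
LQ²/(gh_f) = 0.8129; L/(gh_f) = 4.014
Term 1 = ε^1.25·(…)^4.75 = 4.21×10^-6; Term 2 = ν·Q^9.4·(…)^5.2 = 1.01×10^-6
D = 0.66·(4.21×10^-6 + 1.01×10^-6)^0.04 = 0.4057 m = 406 mm
Check: V = 3.48 m/s, Re = 1.06×10^6, f = 0.01545, h_f = 24.0 m ≈ 25.9 m ✓

D ≈ 406 mm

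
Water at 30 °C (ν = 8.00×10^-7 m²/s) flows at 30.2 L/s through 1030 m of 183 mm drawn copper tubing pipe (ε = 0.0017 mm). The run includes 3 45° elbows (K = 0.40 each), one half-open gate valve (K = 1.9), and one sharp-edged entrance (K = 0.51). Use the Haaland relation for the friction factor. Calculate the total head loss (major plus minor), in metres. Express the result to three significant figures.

H_L ≈ 5.83 m

V = 4Q/(πD²) = 1.148 m/s; V²/2g = 0.06719 m
Re = 2.63×10^5, ε/D = 9.29×10^-6 → f = 0.01477 (Haaland)
Major: h_f = f(L/D)·V²/2g = 0.01477·5628·0.06719 = 5.588 m
Minor: ΣK = 3.61; h_m = ΣK·V²/2g = 0.2426 m
Total H_L = 5.588 + 0.2426 = 5.830 m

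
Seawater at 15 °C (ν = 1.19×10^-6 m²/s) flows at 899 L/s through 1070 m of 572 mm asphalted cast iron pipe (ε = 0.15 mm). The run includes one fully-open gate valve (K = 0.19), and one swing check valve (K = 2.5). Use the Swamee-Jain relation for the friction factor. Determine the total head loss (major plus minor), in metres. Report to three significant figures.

V = 4Q/(πD²) = 3.498 m/s; V²/2g = 0.6238 m
Re = 1.68×10^6, ε/D = 2.62×10^-4 → f = 0.01509 (Swamee-Jain)
Major: h_f = f(L/D)·V²/2g = 0.01509·1871·0.6238 = 17.61 m
Minor: ΣK = 2.69; h_m = ΣK·V²/2g = 1.678 m
Total H_L = 17.61 + 1.678 = 19.29 m

H_L ≈ 19.3 m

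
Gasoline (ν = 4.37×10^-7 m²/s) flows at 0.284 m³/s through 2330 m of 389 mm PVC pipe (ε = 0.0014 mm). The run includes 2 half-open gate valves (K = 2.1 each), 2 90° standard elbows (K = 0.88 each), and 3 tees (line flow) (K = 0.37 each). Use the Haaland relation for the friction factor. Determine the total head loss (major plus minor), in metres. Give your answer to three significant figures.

H_L ≈ 20.1 m

V = 4Q/(πD²) = 2.390 m/s; V²/2g = 0.2910 m
Re = 2.13×10^6, ε/D = 3.60×10^-6 → f = 0.01035 (Haaland)
Major: h_f = f(L/D)·V²/2g = 0.01035·5990·0.2910 = 18.04 m
Minor: ΣK = 7.07; h_m = ΣK·V²/2g = 2.058 m
Total H_L = 18.04 + 2.058 = 20.10 m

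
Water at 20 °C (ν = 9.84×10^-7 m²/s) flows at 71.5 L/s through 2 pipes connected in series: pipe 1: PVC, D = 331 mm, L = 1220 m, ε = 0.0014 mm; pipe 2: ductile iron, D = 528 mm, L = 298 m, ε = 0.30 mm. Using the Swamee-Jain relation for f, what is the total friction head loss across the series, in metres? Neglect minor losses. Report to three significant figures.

Pipe 1: V = 0.8309 m/s, Re = 2.80×10^5, ε/D = 4.23×10^-6, f = 0.01461, h_1 = f(L/D)V²/2g = 1.896 m
Pipe 2: V = 0.3265 m/s, Re = 1.75×10^5, ε/D = 5.68×10^-4, f = 0.01951, h_2 = f(L/D)V²/2g = 0.05984 m
Series → Q common, losses add: H = Σh = 1.955 m

H ≈ 1.96 m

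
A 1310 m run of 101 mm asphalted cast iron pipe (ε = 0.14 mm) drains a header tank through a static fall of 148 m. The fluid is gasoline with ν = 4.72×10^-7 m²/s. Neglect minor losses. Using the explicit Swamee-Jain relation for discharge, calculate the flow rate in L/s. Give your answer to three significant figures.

Q ≈ 25.8 L/s

Swamee-Jain (Type II): Q = -0.965·√(gD⁵h_f/L)·ln[ε/(3.7D) + √(3.17ν²L/(gD³h_f))]
√(gD⁵h_f/L) = √(9.81·0.101⁵·148/1310) = 0.003413
ε/(3.7D) = 3.75×10^-4; √(3.17ν²L/(gD³h_f)) = 2.49×10^-5
Q = -0.965·0.003413·ln(3.995×10^-4) = 0.02577 m³/s
Check: V = 3.22 m/s, Re = 6.88×10^5, f = 0.02174, h_f = 149 m ≈ 148 m ✓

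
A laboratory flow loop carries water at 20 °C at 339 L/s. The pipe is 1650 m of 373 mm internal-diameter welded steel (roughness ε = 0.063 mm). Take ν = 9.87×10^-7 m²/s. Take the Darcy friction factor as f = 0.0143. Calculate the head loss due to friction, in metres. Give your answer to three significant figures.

h_f ≈ 31.0 m

V = 4Q/(πD²) = 4·0.339/(π·0.373²) = 3.102 m/s
h_f = f(L/D)V²/(2g) = 0.01430·(1650/0.373)·3.102²/(2·9.81) = 31.03 m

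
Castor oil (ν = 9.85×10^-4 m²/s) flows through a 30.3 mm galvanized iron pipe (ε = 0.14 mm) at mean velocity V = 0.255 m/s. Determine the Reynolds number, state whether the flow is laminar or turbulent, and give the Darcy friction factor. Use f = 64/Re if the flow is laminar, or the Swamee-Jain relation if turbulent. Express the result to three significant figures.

Re ≈ 7.84; laminar; f = 64/Re ≈ 8.16

Re = VD/ν = 0.2550·0.0303/9.85×10^-4 = 7.84
Re < 2300 → laminar → f = 64/Re = 8.159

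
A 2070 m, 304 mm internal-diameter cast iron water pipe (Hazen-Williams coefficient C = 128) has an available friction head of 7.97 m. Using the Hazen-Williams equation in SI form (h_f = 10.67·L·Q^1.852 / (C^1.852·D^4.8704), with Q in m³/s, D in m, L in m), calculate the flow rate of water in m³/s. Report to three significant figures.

Rearranging: Q = [h_f·C^1.852·D^4.8704 / (10.67·L)]^(1/1.852)
Q = [7.97·128^1.852·0.304^4.8704 / (10.67·2070)]^0.540 = 0.07733 m³/s

Q ≈ 0.0773 m³/s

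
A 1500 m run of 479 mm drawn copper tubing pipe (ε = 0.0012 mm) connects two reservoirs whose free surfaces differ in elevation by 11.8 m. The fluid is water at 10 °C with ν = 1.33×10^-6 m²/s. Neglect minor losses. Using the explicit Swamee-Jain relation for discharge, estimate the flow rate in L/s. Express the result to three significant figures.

Swamee-Jain (Type II): Q = -0.965·√(gD⁵h_f/L)·ln[ε/(3.7D) + √(3.17ν²L/(gD³h_f))]
√(gD⁵h_f/L) = √(9.81·0.479⁵·11.8/1500) = 0.04411
ε/(3.7D) = 6.77×10^-7; √(3.17ν²L/(gD³h_f)) = 2.57×10^-5
Q = -0.965·0.04411·ln(2.639×10^-5) = 0.4488 m³/s
Check: V = 2.49 m/s, Re = 8.97×10^5, f = 0.01188, h_f = 11.8 m ≈ 11.8 m ✓

Q ≈ 449 L/s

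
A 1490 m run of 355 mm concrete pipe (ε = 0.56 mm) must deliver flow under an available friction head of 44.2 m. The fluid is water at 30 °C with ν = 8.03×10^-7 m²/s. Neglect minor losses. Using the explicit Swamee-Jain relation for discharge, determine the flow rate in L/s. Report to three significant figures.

Q ≈ 302 L/s

Swamee-Jain (Type II): Q = -0.965·√(gD⁵h_f/L)·ln[ε/(3.7D) + √(3.17ν²L/(gD³h_f))]
√(gD⁵h_f/L) = √(9.81·0.355⁵·44.2/1490) = 0.04051
ε/(3.7D) = 4.26×10^-4; √(3.17ν²L/(gD³h_f)) = 1.25×10^-5
Q = -0.965·0.04051·ln(4.389×10^-4) = 0.3022 m³/s
Check: V = 3.05 m/s, Re = 1.35×10^6, f = 0.02224, h_f = 44.3 m ≈ 44.2 m ✓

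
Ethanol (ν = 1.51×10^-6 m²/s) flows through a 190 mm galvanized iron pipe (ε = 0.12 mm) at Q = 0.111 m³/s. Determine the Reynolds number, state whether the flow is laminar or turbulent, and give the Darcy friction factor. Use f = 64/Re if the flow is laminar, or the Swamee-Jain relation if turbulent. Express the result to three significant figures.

V = 4Q/(πD²) = 3.915 m/s
Re = VD/ν = 3.915·0.190/1.51×10^-6 = 4.93×10^5
Re > 4000 → turbulent; ε/D = 6.32×10^-4
Swamee-Jain: f = 0.01856

Re ≈ 4.93×10^5; turbulent; f ≈ 0.0186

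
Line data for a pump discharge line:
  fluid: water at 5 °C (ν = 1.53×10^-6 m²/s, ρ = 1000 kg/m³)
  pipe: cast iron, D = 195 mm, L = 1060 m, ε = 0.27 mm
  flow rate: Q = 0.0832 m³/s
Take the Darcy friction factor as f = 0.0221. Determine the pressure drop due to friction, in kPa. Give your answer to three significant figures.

V = 4Q/(πD²) = 4·0.0832/(π·0.195²) = 2.786 m/s
h_f = f(L/D)V²/(2g) = 0.02210·(1060/0.195)·2.786²/(2·9.81) = 47.52 m
Δp = ρg·h_f = 1000·9.81·47.52 = 466.2 kPa

Δp ≈ 466 kPa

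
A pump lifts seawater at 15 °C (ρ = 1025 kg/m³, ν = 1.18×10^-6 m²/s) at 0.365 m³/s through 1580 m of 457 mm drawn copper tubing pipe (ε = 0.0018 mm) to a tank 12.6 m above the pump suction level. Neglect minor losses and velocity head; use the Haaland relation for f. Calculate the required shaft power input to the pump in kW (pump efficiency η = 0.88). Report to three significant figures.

P_shaft ≈ 96.0 kW

V = 4Q/(πD²) = 2.225 m/s; Re = 8.62×10^5; ε/D = 3.94×10^-6; f = 0.01194
h_f = f(L/D)V²/2g = 10.42 m
Total head H = z + h_f = 12.6 + 10.42 = 23.02 m
P_hyd = ρgQH = 1025·9.81·0.365·23.02 = 84.48 kW
P_shaft = P_hyd/η = 84.48/0.88 = 96.00 kW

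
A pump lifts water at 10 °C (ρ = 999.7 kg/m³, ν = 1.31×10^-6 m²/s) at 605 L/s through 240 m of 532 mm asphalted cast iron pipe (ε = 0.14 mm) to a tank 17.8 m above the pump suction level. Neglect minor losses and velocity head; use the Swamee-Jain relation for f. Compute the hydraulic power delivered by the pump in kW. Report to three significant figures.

V = 4Q/(πD²) = 2.722 m/s; Re = 1.11×10^6; ε/D = 2.63×10^-4; f = 0.01535
h_f = f(L/D)V²/2g = 2.614 m
Total head H = z + h_f = 17.8 + 2.614 = 20.41 m
P_hyd = ρgQH = 999.7·9.81·0.605·20.41 = 121.1 kW

P_hyd ≈ 121 kW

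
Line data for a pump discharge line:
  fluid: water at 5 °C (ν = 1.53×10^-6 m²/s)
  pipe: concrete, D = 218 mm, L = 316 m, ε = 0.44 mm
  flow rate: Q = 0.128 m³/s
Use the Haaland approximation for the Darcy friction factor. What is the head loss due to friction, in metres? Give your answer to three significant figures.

h_f ≈ 20.7 m

V = 4Q/(πD²) = 4·0.128/(π·0.218²) = 3.429 m/s
Re = VD/ν = 3.429·0.218/1.53×10^-6 = 4.89×10^5 → turbulent
ε/D = 0.44/218 = 0.00202
Haaland: f = 0.02385
h_f = f(L/D)V²/(2g) = 0.02385·(316/0.218)·3.429²/(2·9.81) = 20.72 m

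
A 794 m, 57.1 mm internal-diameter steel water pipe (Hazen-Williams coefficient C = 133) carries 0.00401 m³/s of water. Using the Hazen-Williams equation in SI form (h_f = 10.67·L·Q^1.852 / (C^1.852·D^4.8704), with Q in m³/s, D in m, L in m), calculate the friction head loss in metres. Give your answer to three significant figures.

h_f ≈ 40.9 m

h_f = 10.67·794·0.00401^1.852 / (133^1.852·0.0571^4.8704) = 40.86 m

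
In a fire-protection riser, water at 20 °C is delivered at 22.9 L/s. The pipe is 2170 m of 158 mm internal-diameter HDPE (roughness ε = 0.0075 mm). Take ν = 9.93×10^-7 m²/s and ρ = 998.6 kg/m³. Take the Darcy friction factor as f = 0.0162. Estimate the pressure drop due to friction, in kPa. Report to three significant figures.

V = 4Q/(πD²) = 4·0.0229/(π·0.158²) = 1.168 m/s
h_f = f(L/D)V²/(2g) = 0.01620·(2170/0.158)·1.168²/(2·9.81) = 15.47 m
Δp = ρg·h_f = 998.6·9.81·15.47 = 151.5 kPa

Δp ≈ 152 kPa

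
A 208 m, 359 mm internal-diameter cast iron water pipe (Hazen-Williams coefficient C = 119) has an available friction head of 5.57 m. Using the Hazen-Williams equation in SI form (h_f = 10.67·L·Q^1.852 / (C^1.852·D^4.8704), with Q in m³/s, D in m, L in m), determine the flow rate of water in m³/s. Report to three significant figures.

Q ≈ 0.317 m³/s

Rearranging: Q = [h_f·C^1.852·D^4.8704 / (10.67·L)]^(1/1.852)
Q = [5.57·119^1.852·0.359^4.8704 / (10.67·208)]^0.540 = 0.3173 m³/s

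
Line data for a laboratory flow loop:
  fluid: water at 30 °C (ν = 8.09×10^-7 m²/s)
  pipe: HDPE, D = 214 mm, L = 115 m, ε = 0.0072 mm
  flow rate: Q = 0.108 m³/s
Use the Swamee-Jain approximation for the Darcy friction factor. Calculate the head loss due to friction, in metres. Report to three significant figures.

V = 4Q/(πD²) = 4·0.108/(π·0.214²) = 3.003 m/s
Re = VD/ν = 3.003·0.214/8.09×10^-7 = 7.94×10^5 → turbulent
ε/D = 0.0072/214 = 3.36×10^-5
Swamee-Jain: f = 0.01274
h_f = f(L/D)V²/(2g) = 0.01274·(115/0.214)·3.003²/(2·9.81) = 3.147 m

h_f ≈ 3.15 m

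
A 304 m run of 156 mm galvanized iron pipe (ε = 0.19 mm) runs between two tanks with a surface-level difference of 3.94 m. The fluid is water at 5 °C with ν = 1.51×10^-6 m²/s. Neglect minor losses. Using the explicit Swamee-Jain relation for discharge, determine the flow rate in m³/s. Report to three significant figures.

Q ≈ 0.0255 m³/s

Swamee-Jain (Type II): Q = -0.965·√(gD⁵h_f/L)·ln[ε/(3.7D) + √(3.17ν²L/(gD³h_f))]
√(gD⁵h_f/L) = √(9.81·0.156⁵·3.94/304) = 0.003427
ε/(3.7D) = 3.29×10^-4; √(3.17ν²L/(gD³h_f)) = 1.22×10^-4
Q = -0.965·0.003427·ln(4.515×10^-4) = 0.02548 m³/s
Check: V = 1.33 m/s, Re = 1.38×10^5, f = 0.02251, h_f = 3.97 m ≈ 3.94 m ✓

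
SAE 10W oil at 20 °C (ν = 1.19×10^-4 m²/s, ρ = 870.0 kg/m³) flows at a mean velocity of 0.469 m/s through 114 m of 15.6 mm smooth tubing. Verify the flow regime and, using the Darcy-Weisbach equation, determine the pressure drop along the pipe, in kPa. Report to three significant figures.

Re = VD/ν = 0.469·0.01560/1.19×10^-4 = 61.5 → laminar (Re < 2300)
f = 64/Re = 1.041
h_f = f(L/D)V²/(2g) = 1.041·(114/0.01560)·0.469²/(2·9.81) = 85.28 m
Δp = ρg·h_f = 870.0·9.81·85.28 = 727.9 kPa

Δp ≈ 728 kPa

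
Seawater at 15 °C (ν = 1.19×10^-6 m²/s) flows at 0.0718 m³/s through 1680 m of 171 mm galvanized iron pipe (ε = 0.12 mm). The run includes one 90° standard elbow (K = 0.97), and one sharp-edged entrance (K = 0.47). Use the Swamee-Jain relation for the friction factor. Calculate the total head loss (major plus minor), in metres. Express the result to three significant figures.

V = 4Q/(πD²) = 3.126 m/s; V²/2g = 0.4982 m
Re = 4.49×10^5, ε/D = 7.02×10^-4 → f = 0.01901 (Swamee-Jain)
Major: h_f = f(L/D)·V²/2g = 0.01901·9825·0.4982 = 93.07 m
Minor: ΣK = 1.44; h_m = ΣK·V²/2g = 0.7174 m
Total H_L = 93.07 + 0.7174 = 93.78 m

H_L ≈ 93.8 m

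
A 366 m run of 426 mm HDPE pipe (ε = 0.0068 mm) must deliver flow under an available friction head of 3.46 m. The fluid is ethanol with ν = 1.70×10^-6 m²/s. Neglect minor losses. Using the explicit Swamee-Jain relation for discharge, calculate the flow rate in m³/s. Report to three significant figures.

Swamee-Jain (Type II): Q = -0.965·√(gD⁵h_f/L)·ln[ε/(3.7D) + √(3.17ν²L/(gD³h_f))]
√(gD⁵h_f/L) = √(9.81·0.426⁵·3.46/366) = 0.03607
ε/(3.7D) = 4.31×10^-6; √(3.17ν²L/(gD³h_f)) = 3.57×10^-5
Q = -0.965·0.03607·ln(4.006×10^-5) = 0.3524 m³/s
Check: V = 2.47 m/s, Re = 6.20×10^5, f = 0.01289, h_f = 3.45 m ≈ 3.46 m ✓

Q ≈ 0.352 m³/s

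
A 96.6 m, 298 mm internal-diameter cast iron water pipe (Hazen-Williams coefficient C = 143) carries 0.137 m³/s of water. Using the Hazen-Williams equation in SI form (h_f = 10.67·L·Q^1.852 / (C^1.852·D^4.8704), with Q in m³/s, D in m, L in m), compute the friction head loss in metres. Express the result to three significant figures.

h_f ≈ 0.963 m

h_f = 10.67·96.6·0.137^1.852 / (143^1.852·0.298^4.8704) = 0.9626 m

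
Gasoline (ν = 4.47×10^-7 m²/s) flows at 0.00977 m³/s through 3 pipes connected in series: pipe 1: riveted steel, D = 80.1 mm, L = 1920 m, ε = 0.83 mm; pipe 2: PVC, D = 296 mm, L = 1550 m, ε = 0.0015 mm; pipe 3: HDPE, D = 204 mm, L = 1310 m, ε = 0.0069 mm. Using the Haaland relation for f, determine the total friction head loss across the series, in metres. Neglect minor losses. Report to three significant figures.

H ≈ 178 m

Pipe 1: V = 1.939 m/s, Re = 3.47×10^5, ε/D = 0.0104, f = 0.03860, h_1 = f(L/D)V²/2g = 177.3 m
Pipe 2: V = 0.1420 m/s, Re = 9.40×10^4, ε/D = 5.07×10^-6, f = 0.01807, h_2 = f(L/D)V²/2g = 0.09723 m
Pipe 3: V = 0.2989 m/s, Re = 1.36×10^5, ε/D = 3.38×10^-5, f = 0.01689, h_3 = f(L/D)V²/2g = 0.4940 m
Series → Q common, losses add: H = Σh = 177.9 m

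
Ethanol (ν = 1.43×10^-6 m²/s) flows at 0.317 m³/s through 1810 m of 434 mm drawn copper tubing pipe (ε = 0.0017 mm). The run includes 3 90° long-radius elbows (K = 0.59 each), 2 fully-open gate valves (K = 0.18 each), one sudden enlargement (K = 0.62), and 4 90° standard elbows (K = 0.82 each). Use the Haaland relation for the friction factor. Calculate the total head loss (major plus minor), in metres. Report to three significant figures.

V = 4Q/(πD²) = 2.143 m/s; V²/2g = 0.2340 m
Re = 6.50×10^5, ε/D = 3.92×10^-6 → f = 0.01252 (Haaland)
Major: h_f = f(L/D)·V²/2g = 0.01252·4171·0.2340 = 12.22 m
Minor: ΣK = 6.03; h_m = ΣK·V²/2g = 1.411 m
Total H_L = 12.22 + 1.411 = 13.63 m

H_L ≈ 13.6 m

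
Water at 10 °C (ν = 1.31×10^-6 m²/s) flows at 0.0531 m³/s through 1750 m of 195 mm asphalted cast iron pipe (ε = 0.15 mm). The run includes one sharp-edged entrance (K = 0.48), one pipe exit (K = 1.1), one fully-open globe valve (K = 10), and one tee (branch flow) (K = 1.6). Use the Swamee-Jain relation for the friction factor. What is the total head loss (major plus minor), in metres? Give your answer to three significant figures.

V = 4Q/(πD²) = 1.778 m/s; V²/2g = 0.1611 m
Re = 2.65×10^5, ε/D = 7.69×10^-4 → f = 0.01987 (Swamee-Jain)
Major: h_f = f(L/D)·V²/2g = 0.01987·8974·0.1611 = 28.73 m
Minor: ΣK = 13.2; h_m = ΣK·V²/2g = 2.124 m
Total H_L = 28.73 + 2.124 = 30.85 m

H_L ≈ 30.9 m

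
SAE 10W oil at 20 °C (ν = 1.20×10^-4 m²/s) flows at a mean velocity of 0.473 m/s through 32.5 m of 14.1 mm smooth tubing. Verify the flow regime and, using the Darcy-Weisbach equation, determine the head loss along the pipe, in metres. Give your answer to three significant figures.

h_f ≈ 30.3 m

Re = VD/ν = 0.473·0.01410/1.20×10^-4 = 55.6 → laminar (Re < 2300)
f = 64/Re = 1.152
h_f = f(L/D)V²/(2g) = 1.152·(32.5/0.01410)·0.473²/(2·9.81) = 30.27 m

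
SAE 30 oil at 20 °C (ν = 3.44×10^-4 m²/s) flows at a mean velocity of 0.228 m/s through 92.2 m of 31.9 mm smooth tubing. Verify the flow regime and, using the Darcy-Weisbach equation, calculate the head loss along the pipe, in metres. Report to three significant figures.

Re = VD/ν = 0.228·0.03190/3.44×10^-4 = 21.1 → laminar (Re < 2300)
f = 64/Re = 3.027
h_f = f(L/D)V²/(2g) = 3.027·(92.2/0.03190)·0.228²/(2·9.81) = 23.18 m

h_f ≈ 23.2 m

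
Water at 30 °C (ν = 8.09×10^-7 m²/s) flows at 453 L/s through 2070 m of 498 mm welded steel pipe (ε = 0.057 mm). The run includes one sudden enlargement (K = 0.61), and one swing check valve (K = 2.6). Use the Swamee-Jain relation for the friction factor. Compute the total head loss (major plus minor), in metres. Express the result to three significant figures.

H_L ≈ 16.2 m

V = 4Q/(πD²) = 2.326 m/s; V²/2g = 0.2757 m
Re = 1.43×10^6, ε/D = 1.14×10^-4 → f = 0.01337 (Swamee-Jain)
Major: h_f = f(L/D)·V²/2g = 0.01337·4157·0.2757 = 15.33 m
Minor: ΣK = 3.21; h_m = ΣK·V²/2g = 0.8849 m
Total H_L = 15.33 + 0.8849 = 16.21 m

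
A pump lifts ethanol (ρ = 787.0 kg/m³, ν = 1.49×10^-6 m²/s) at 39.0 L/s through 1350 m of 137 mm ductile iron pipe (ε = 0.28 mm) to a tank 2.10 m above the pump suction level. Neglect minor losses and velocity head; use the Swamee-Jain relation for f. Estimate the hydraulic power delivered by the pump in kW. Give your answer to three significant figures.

P_hyd ≈ 26.5 kW

V = 4Q/(πD²) = 2.646 m/s; Re = 2.43×10^5; ε/D = 0.00204; f = 0.02445
h_f = f(L/D)V²/2g = 85.94 m
Total head H = z + h_f = 2.10 + 85.94 = 88.04 m
P_hyd = ρgQH = 787.0·9.81·0.0390·88.04 = 26.51 kW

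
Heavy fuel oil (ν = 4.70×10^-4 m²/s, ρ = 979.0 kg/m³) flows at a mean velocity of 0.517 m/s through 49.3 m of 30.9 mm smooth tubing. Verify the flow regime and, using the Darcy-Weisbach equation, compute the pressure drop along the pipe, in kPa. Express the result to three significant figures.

Δp ≈ 393 kPa

Re = VD/ν = 0.517·0.03090/4.70×10^-4 = 34.0 → laminar (Re < 2300)
f = 64/Re = 1.883
h_f = f(L/D)V²/(2g) = 1.883·(49.3/0.03090)·0.517²/(2·9.81) = 40.93 m
Δp = ρg·h_f = 979.0·9.81·40.93 = 393.1 kPa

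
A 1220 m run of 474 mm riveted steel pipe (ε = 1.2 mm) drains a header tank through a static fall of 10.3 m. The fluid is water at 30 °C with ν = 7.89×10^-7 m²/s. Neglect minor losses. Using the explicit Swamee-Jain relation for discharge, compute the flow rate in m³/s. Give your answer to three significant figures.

Swamee-Jain (Type II): Q = -0.965·√(gD⁵h_f/L)·ln[ε/(3.7D) + √(3.17ν²L/(gD³h_f))]
√(gD⁵h_f/L) = √(9.81·0.474⁵·10.3/1220) = 0.04452
ε/(3.7D) = 6.84×10^-4; √(3.17ν²L/(gD³h_f)) = 1.50×10^-5
Q = -0.965·0.04452·ln(6.992×10^-4) = 0.3121 m³/s
Check: V = 1.77 m/s, Re = 1.06×10^6, f = 0.02517, h_f = 10.3 m ≈ 10.3 m ✓

Q ≈ 0.312 m³/s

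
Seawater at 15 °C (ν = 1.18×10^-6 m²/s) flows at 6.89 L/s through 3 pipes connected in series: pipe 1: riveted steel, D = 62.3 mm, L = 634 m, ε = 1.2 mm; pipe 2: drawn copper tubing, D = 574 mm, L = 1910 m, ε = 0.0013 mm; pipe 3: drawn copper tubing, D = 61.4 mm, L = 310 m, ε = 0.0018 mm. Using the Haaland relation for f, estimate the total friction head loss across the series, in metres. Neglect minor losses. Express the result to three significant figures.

Pipe 1: V = 2.260 m/s, Re = 1.19×10^5, ε/D = 0.0193, f = 0.04836, h_1 = f(L/D)V²/2g = 128.2 m
Pipe 2: V = 0.02663 m/s, Re = 1.30×10^4, ε/D = 2.26×10^-6, f = 0.02880, h_2 = f(L/D)V²/2g = 0.003463 m
Pipe 3: V = 2.327 m/s, Re = 1.21×10^5, ε/D = 2.93×10^-5, f = 0.01727, h_3 = f(L/D)V²/2g = 24.06 m
Series → Q common, losses add: H = Σh = 152.2 m

H ≈ 152 m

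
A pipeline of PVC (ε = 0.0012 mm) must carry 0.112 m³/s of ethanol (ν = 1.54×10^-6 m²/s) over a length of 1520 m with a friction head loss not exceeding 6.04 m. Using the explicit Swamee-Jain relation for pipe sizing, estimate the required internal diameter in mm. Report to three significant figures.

D ≈ 333 mm

Swamee-Jain (Type III): D = 0.66·[ε^1.25·(LQ²/(gh_f))^4.75 + ν·Q^9.4·(L/(gh_f))^5.2]^0.04
LQ²/(gh_f) = 0.3218; L/(gh_f) = 25.65
Term 1 = ε^1.25·(…)^4.75 = 1.82×10^-10; Term 2 = ν·Q^9.4·(…)^5.2 = 3.78×10^-8
D = 0.66·(1.82×10^-10 + 3.78×10^-8)^0.04 = 0.3332 m = 333 mm
Check: V = 1.28 m/s, Re = 2.78×10^5, f = 0.01462, h_f = 5.61 m ≈ 6.04 m ✓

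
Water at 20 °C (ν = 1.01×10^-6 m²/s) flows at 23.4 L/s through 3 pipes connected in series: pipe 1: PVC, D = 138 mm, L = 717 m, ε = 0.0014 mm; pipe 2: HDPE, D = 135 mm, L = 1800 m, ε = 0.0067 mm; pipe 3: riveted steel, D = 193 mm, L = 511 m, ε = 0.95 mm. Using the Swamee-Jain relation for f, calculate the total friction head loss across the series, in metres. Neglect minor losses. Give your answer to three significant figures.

H ≈ 41.3 m

Pipe 1: V = 1.564 m/s, Re = 2.14×10^5, ε/D = 1.01×10^-5, f = 0.01543, h_1 = f(L/D)V²/2g = 10.00 m
Pipe 2: V = 1.635 m/s, Re = 2.19×10^5, ε/D = 4.96×10^-5, f = 0.01573, h_2 = f(L/D)V²/2g = 28.57 m
Pipe 3: V = 0.7999 m/s, Re = 1.53×10^5, ε/D = 0.00492, f = 0.03105, h_3 = f(L/D)V²/2g = 2.681 m
Series → Q common, losses add: H = Σh = 41.26 m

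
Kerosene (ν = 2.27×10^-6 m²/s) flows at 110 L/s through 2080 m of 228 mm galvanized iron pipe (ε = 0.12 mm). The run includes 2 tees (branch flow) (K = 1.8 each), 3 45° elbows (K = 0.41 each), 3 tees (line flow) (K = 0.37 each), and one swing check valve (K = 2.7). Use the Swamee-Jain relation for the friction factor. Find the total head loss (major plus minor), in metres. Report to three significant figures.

H_L ≈ 66.0 m

V = 4Q/(πD²) = 2.694 m/s; V²/2g = 0.3700 m
Re = 2.71×10^5, ε/D = 5.26×10^-4 → f = 0.01861 (Swamee-Jain)
Major: h_f = f(L/D)·V²/2g = 0.01861·9123·0.3700 = 62.82 m
Minor: ΣK = 8.64; h_m = ΣK·V²/2g = 3.197 m
Total H_L = 62.82 + 3.197 = 66.02 m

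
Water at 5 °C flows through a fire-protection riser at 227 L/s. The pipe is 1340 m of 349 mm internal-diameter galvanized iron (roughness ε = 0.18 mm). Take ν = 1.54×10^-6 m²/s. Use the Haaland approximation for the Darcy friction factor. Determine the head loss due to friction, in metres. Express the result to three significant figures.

h_f ≈ 19.4 m

V = 4Q/(πD²) = 4·0.227/(π·0.349²) = 2.373 m/s
Re = VD/ν = 2.373·0.349/1.54×10^-6 = 5.38×10^5 → turbulent
ε/D = 0.18/349 = 5.16×10^-4
Haaland: f = 0.01762
h_f = f(L/D)V²/(2g) = 0.01762·(1340/0.349)·2.373²/(2·9.81) = 19.42 m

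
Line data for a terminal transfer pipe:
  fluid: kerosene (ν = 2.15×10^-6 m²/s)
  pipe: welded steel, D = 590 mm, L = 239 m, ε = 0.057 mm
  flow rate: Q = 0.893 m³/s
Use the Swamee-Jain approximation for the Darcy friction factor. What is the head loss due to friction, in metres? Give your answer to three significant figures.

V = 4Q/(πD²) = 4·0.893/(π·0.590²) = 3.266 m/s
Re = VD/ν = 3.266·0.590/2.15×10^-6 = 8.96×10^5 → turbulent
ε/D = 0.057/590 = 9.66×10^-5
Swamee-Jain: f = 0.01359
h_f = f(L/D)V²/(2g) = 0.01359·(239/0.590)·3.266²/(2·9.81) = 2.993 m

h_f ≈ 2.99 m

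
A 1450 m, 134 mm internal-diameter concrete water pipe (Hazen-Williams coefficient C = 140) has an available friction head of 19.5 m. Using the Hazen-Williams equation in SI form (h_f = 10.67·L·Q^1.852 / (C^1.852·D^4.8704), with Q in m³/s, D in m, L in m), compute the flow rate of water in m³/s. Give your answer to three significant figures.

Q ≈ 0.0193 m³/s

Rearranging: Q = [h_f·C^1.852·D^4.8704 / (10.67·L)]^(1/1.852)
Q = [19.5·140^1.852·0.134^4.8704 / (10.67·1450)]^0.540 = 0.01927 m³/s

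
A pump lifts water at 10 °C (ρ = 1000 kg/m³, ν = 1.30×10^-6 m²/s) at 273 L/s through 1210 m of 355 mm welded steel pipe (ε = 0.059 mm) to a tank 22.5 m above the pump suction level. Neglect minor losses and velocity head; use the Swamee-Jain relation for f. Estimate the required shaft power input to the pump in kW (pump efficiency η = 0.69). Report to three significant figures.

V = 4Q/(πD²) = 2.758 m/s; Re = 7.53×10^5; ε/D = 1.66×10^-4; f = 0.01467
h_f = f(L/D)V²/2g = 19.39 m
Total head H = z + h_f = 22.5 + 19.39 = 41.89 m
P_hyd = ρgQH = 1000·9.81·0.273·41.89 = 112.2 kW
P_shaft = P_hyd/η = 112.2/0.69 = 162.6 kW

P_shaft ≈ 163 kW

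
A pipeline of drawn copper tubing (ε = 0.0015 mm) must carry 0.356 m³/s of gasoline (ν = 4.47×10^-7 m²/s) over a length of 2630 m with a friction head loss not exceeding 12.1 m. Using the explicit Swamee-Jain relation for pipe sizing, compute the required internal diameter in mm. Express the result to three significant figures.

D ≈ 476 mm

Swamee-Jain (Type III): D = 0.66·[ε^1.25·(LQ²/(gh_f))^4.75 + ν·Q^9.4·(L/(gh_f))^5.2]^0.04
LQ²/(gh_f) = 2.808; L/(gh_f) = 22.16
Term 1 = ε^1.25·(…)^4.75 = 7.08×10^-6; Term 2 = ν·Q^9.4·(…)^5.2 = 2.69×10^-4
D = 0.66·(7.08×10^-6 + 2.69×10^-4)^0.04 = 0.4756 m = 476 mm
Check: V = 2.00 m/s, Re = 2.13×10^6, f = 0.01039, h_f = 11.8 m ≈ 12.1 m ✓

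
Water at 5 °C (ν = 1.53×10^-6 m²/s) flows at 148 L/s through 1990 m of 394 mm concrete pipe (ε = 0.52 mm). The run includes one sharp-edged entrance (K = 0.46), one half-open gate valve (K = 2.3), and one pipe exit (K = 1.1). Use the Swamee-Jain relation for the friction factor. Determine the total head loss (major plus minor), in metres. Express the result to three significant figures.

H_L ≈ 8.62 m

V = 4Q/(πD²) = 1.214 m/s; V²/2g = 0.07510 m
Re = 3.13×10^5, ε/D = 0.00132 → f = 0.02195 (Swamee-Jain)
Major: h_f = f(L/D)·V²/2g = 0.02195·5051·0.07510 = 8.326 m
Minor: ΣK = 3.86; h_m = ΣK·V²/2g = 0.2899 m
Total H_L = 8.326 + 0.2899 = 8.616 m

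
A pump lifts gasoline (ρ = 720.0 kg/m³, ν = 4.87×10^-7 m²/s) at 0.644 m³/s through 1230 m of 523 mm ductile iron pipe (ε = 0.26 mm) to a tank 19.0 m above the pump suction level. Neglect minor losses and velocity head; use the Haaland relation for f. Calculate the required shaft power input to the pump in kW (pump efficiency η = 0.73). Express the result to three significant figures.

P_shaft ≈ 232 kW

V = 4Q/(πD²) = 2.998 m/s; Re = 3.22×10^6; ε/D = 4.97×10^-4; f = 0.01685
h_f = f(L/D)V²/2g = 18.15 m
Total head H = z + h_f = 19.0 + 18.15 = 37.15 m
P_hyd = ρgQH = 720.0·9.81·0.644·37.15 = 169.0 kW
P_shaft = P_hyd/η = 169.0/0.73 = 231.5 kW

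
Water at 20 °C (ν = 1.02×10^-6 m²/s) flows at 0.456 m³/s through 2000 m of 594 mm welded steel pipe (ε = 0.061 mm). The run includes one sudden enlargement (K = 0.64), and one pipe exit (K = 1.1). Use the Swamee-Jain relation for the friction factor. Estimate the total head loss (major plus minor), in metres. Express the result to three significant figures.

H_L ≈ 6.56 m

V = 4Q/(πD²) = 1.646 m/s; V²/2g = 0.1380 m
Re = 9.58×10^5, ε/D = 1.03×10^-4 → f = 0.01360 (Swamee-Jain)
Major: h_f = f(L/D)·V²/2g = 0.01360·3367·0.1380 = 6.317 m
Minor: ΣK = 1.74; h_m = ΣK·V²/2g = 0.2401 m
Total H_L = 6.317 + 0.2401 = 6.558 m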